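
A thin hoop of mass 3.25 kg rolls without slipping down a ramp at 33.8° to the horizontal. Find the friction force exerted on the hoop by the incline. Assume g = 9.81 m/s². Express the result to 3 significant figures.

Here I = MR², so the shape factor k = I/(MR²) = 1.
Translational: Mg sinθ − f = Ma. Rotational about the CM: fR = Iα = kMRa, so f = kMa.
Combining, a = g sinθ/(1+k) and f = kMa = kMg sinθ/(1+k).
f = 1 × 3.25 × 9.81 × sin33.8° / 2 ≈ 8.87 N.

f ≈ 8.87 N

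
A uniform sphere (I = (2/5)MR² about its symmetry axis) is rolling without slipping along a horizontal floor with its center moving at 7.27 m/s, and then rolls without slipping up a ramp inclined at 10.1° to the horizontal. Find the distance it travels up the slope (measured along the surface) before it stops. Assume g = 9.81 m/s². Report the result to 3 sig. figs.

The moment of inertia is (2/5)MR², giving k ≡ I/(MR²) = 0.4.
Since it rolls without slipping, ω = v/R and KE = ½Mv² + ½Iω² = ½(1+k)Mv² = (7/10)Mv².
Setting this equal to Mgh gives the vertical rise h = (1+k)v₀²/(2g) = 1.4×7.27²/(2×9.81) = 3.771 m.
The distance along the slope is d = h/sinθ = 3.771/sin10.1° ≈ 21.5 m.

d ≈ 21.5 m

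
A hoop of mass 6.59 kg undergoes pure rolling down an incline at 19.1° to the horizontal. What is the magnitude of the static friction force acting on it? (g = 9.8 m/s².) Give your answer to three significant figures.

f ≈ 10.6 N

Here I = MR², so the shape factor k = I/(MR²) = 1.
Translational: Mg sinθ − f = Ma. Rotational about the CM: fR = Iα = kMRa, so f = kMa.
Combining, a = g sinθ/(1+k) and f = kMa = kMg sinθ/(1+k).
f = 1 × 6.59 × 9.8 × sin19.1° / 2 ≈ 10.6 N.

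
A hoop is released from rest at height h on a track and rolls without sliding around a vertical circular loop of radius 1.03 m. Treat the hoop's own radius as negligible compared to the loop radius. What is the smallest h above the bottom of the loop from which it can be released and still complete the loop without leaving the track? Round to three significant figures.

The moment of inertia is MR², giving k ≡ I/(MR²) = 1.
At the top of the loop, the minimum-contact condition is Mg = Mv_top²/r, so v_top² = gr.
With ω = v/R, the kinetic energy at speed v is ½(1+k)Mv² = Mv².
Energy conservation from release (height h) to the top (height 2r): Mgh = Mg(2r) + M·gr.
Thus h_min = 2r + (1+k)r/2 = r(2 + 2/2) = 1.03 × 3 ≈ 3.09 m.

h_min ≈ 3.09 m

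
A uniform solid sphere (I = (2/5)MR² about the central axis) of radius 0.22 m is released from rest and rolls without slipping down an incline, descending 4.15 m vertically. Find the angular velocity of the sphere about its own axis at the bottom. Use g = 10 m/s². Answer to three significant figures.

ω ≈ 35.0 rad/s

Here I = (2/5)MR², so the shape factor k = I/(MR²) = 0.4.
Since it rolls without slipping, ω = v/R and KE = ½Mv² + ½Iω² = ½(1+k)Mv² = (7/10)Mv².
Energy conservation Mgh = ½(1+k)Mv² gives v = √(2gh/(1+k)) = √(2 × 10 × 4.15 / 1.4) = 7.7 m/s.
Then ω = v/R = 7.7 / 0.22 ≈ 35.0 rad/s.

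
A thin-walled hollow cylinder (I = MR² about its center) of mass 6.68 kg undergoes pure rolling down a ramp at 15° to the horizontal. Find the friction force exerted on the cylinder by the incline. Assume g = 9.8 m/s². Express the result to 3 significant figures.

f ≈ 8.47 N

The moment of inertia is MR², giving k ≡ I/(MR²) = 1.
Newton's second law down the slope: Mg sinθ − f = Ma. The torque equation fR = Iα (with α = a/R) gives f = kMa.
Combining, a = g sinθ/(1+k) and f = kMa = kMg sinθ/(1+k).
f = 1 × 6.68 × 9.8 × sin15° / 2 ≈ 8.47 N.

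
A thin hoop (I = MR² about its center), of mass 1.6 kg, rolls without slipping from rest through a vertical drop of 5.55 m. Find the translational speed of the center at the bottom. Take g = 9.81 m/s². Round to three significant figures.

With I = MR², the ratio k = I/(MR²) is 1.
Since it rolls without slipping, ω = v/R and KE = ½Mv² + ½Iω² = ½(1+k)Mv² = Mv².
Energy conservation: Mgh = Mv², so v = √(2gh/(1+k)) = √(2 × 9.81 × 5.55 / 2) ≈ 7.38 m/s.

v ≈ 7.38 m/s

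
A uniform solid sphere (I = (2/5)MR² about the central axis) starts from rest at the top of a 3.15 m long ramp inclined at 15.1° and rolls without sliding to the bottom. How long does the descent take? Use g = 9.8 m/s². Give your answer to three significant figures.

For this body I = (2/5)MR², i.e. k = I/(MR²) = 0.4.
Newton's second law down the slope: Mg sinθ − f = Ma. The torque equation fR = Iα (with α = a/R) gives f = kMa.
Hence a = g sinθ/(1+k) = 9.8×sin15.1°/1.4 = 1.824 m/s².
Starting from rest, L = ½at², so t = √(2L/a) = √(2×3.15/1.824) ≈ 1.86 s.

t ≈ 1.86 s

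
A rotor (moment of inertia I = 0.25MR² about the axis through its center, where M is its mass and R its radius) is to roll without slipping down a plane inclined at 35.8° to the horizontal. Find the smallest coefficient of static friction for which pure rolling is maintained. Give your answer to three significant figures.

μ_min ≈ 0.144

Here I = 0.25MR², so the shape factor k = I/(MR²) = 0.25.
Translational: Mg sinθ − f = Ma. Rotational about the CM: fR = Iα = kMRa, so f = kMa.
These give a = g sinθ/(1+k) and the required friction f = kMg sinθ/(1+k).
The normal force is N = Mg cosθ, so μ_min = f/N = k tanθ/(1+k).
μ_min = 0.25 × tan35.8° / 1.25 ≈ 0.144.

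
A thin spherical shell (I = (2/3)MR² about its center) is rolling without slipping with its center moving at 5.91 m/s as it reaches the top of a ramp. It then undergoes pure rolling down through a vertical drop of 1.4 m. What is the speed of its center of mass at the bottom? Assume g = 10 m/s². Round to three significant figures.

Here I = (2/3)MR², so the shape factor k = I/(MR²) = 2/3.
Rolling without slipping gives ω = v/R, so the total kinetic energy is ½Mv² + ½Iω² = ½(1+k)Mv² = (5/6)Mv².
Energy conservation: (5/6)Mv₀² + Mgh = (5/6)Mv², so v² = v₀² + 2gh/(1+k).
v = √(5.91² + 2×10×1.4/1.667) = √51.73 ≈ 7.19 m/s.

v ≈ 7.19 m/s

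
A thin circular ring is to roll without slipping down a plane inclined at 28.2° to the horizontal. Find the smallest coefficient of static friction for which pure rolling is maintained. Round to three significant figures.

For this body I = MR², i.e. k = I/(MR²) = 1.
Along the incline Mg sinθ − f = Ma, and torque about the center fR = Iα = kMR²(a/R) gives f = kMa.
These give a = g sinθ/(1+k) and the required friction f = kMg sinθ/(1+k).
The normal force is N = Mg cosθ, so μ_min = f/N = k tanθ/(1+k).
μ_min = 1 × tan28.2° / 2 ≈ 0.268.

μ_min ≈ 0.268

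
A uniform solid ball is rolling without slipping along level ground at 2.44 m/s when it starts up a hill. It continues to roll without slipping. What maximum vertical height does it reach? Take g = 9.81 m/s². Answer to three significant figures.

For this body I = (2/5)MR², i.e. k = I/(MR²) = 0.4.
Since it rolls without slipping, ω = v/R and KE = ½Mv² + ½Iω² = ½(1+k)Mv² = (7/10)Mv².
All of this converts to potential energy at the highest point: (7/10)Mv₀² = Mgh.
Thus h = (1+k)v₀²/(2g) = 1.4 × 2.44² / (2 × 9.81) ≈ 0.425 m.

h ≈ 0.425 m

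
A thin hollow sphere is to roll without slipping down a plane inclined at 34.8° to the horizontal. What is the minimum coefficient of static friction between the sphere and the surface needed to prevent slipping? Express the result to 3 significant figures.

μ_min ≈ 0.278

For this body I = (2/3)MR², i.e. k = I/(MR²) = 2/3.
Along the incline Mg sinθ − f = Ma, and torque about the center fR = Iα = kMR²(a/R) gives f = kMa.
These give a = g sinθ/(1+k) and the required friction f = kMg sinθ/(1+k).
The normal force is N = Mg cosθ, so μ_min = f/N = k tanθ/(1+k).
μ_min = (2/3) × tan34.8° / 1.667 ≈ 0.278.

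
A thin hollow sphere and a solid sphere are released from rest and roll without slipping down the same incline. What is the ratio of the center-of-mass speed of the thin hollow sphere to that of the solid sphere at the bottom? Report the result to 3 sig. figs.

Each satisfies Mgh = ½(1+k)Mv² with k = I/(MR²), so v ∝ 1/√(1+k).
For the thin hollow sphere k = 2/3; for the solid sphere k = 0.4.
v₁/v₂ = √((1+k₂)/(1+k₁)) = √(1.4/1.667) ≈ 0.917.

v_ratio ≈ 0.917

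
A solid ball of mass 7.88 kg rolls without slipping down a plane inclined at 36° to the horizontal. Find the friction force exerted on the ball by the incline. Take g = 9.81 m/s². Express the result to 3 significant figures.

With I = (2/5)MR², the ratio k = I/(MR²) is 0.4.
Along the incline Mg sinθ − f = Ma, and torque about the center fR = Iα = kMR²(a/R) gives f = kMa.
Combining, a = g sinθ/(1+k) and f = kMa = kMg sinθ/(1+k).
f = 0.4 × 7.88 × 9.81 × sin36° / 1.4 ≈ 13.0 N.

f ≈ 13.0 N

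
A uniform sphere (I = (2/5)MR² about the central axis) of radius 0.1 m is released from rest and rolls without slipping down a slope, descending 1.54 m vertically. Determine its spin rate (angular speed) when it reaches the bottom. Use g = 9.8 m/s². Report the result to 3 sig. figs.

Here I = (2/5)MR², so the shape factor k = I/(MR²) = 0.4.
Pure rolling means v = ωR; then KE = ½Mv² + ½I(v/R)² = ½(1+k)Mv² = (7/10)Mv².
Energy conservation Mgh = ½(1+k)Mv² gives v = √(2gh/(1+k)) = √(2 × 9.8 × 1.54 / 1.4) = 4.643 m/s.
Then ω = v/R = 4.643 / 0.1 ≈ 46.4 rad/s.

ω ≈ 46.4 rad/s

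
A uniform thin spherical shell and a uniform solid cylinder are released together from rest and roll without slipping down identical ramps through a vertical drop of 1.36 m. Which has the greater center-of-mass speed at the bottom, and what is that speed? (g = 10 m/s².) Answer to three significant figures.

the uniform solid cylinder, at v ≈ 4.26 m/s

For rolling without slipping, Mgh = ½(1+k)Mv² where k = I/(MR²), so v = √(2gh/(1+k)).
Uniform thin spherical shell: k = 2/3, giving v = √(2×10×1.36/1.667) = 4.04 m/s.
Uniform solid cylinder: k = 0.5, giving v = √(2×10×1.36/1.5) = 4.258 m/s.
The smaller k wins: the uniform solid cylinder, at ≈ 4.26 m/s.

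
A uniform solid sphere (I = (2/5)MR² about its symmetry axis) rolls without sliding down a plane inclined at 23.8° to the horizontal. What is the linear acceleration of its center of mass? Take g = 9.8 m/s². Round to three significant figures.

a ≈ 2.82 m/s²

With I = (2/5)MR², the ratio k = I/(MR²) is 0.4.
Along the incline Mg sinθ − f = Ma, and torque about the center fR = Iα = kMR²(a/R) gives f = kMa.
Eliminating f: Mg sinθ = (1+k)Ma, so a = g sinθ/(1+k) = 9.8 × sin23.8° / 1.4 ≈ 2.82 m/s².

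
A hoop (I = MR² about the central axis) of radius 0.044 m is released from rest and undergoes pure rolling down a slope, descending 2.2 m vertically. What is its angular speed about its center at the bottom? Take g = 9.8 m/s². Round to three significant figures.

With I = MR², the ratio k = I/(MR²) is 1.
Pure rolling means v = ωR; then KE = ½Mv² + ½I(v/R)² = ½(1+k)Mv² = Mv².
Energy conservation Mgh = ½(1+k)Mv² gives v = √(2gh/(1+k)) = √(2 × 9.8 × 2.2 / 2) = 4.643 m/s.
Then ω = v/R = 4.643 / 0.044 ≈ 106 rad/s.

ω ≈ 106 rad/s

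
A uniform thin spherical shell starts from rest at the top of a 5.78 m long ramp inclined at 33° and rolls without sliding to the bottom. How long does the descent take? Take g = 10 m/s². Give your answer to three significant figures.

The moment of inertia is (2/3)MR², giving k ≡ I/(MR²) = 2/3.
Along the incline Mg sinθ − f = Ma, and torque about the center fR = Iα = kMR²(a/R) gives f = kMa.
Hence a = g sinθ/(1+k) = 10×sin33°/1.667 = 3.268 m/s².
Starting from rest, L = ½at², so t = √(2L/a) = √(2×5.78/3.268) ≈ 1.88 s.

t ≈ 1.88 s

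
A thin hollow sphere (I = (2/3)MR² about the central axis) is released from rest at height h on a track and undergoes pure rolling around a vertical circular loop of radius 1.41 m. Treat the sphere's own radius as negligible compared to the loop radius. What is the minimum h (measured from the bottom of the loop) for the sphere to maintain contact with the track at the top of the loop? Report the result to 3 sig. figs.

h_min ≈ 4.00 m

For this body I = (2/3)MR², i.e. k = I/(MR²) = 2/3.
At the top of the loop, the minimum-contact condition is Mg = Mv_top²/r, so v_top² = gr.
With ω = v/R, the kinetic energy at speed v is ½(1+k)Mv² = (5/6)Mv².
Energy conservation from release (height h) to the top (height 2r): Mgh = Mg(2r) + (5/6)M·gr.
Thus h_min = 2r + (1+k)r/2 = r(2 + 1.667/2) = 1.41 × 2.833 ≈ 4.00 m.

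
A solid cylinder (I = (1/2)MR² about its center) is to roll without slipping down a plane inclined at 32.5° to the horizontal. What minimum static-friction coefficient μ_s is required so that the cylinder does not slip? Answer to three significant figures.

μ_min ≈ 0.212

With I = (1/2)MR², the ratio k = I/(MR²) is 0.5.
Along the incline Mg sinθ − f = Ma, and torque about the center fR = Iα = kMR²(a/R) gives f = kMa.
These give a = g sinθ/(1+k) and the required friction f = kMg sinθ/(1+k).
The normal force is N = Mg cosθ, so μ_min = f/N = k tanθ/(1+k).
μ_min = 0.5 × tan32.5° / 1.5 ≈ 0.212.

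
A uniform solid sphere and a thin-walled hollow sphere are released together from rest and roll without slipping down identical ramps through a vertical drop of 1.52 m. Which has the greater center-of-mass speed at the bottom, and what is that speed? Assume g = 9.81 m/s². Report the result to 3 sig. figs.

For rolling without slipping, Mgh = ½(1+k)Mv² where k = I/(MR²), so v = √(2gh/(1+k)).
Uniform solid sphere: k = 0.4, giving v = √(2×9.81×1.52/1.4) = 4.615 m/s.
Thin-walled hollow sphere: k = 2/3, giving v = √(2×9.81×1.52/1.667) = 4.23 m/s.
The smaller k wins: the uniform solid sphere, at ≈ 4.62 m/s.

the uniform solid sphere, at v ≈ 4.62 m/s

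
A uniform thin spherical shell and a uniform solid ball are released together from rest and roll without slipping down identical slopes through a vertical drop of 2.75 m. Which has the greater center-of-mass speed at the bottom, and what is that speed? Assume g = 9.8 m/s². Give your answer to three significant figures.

the uniform solid ball, at v ≈ 6.20 m/s

For rolling without slipping, Mgh = ½(1+k)Mv² where k = I/(MR²), so v = √(2gh/(1+k)).
Uniform thin spherical shell: k = 2/3, giving v = √(2×9.8×2.75/1.667) = 5.687 m/s.
Uniform solid ball: k = 0.4, giving v = √(2×9.8×2.75/1.4) = 6.205 m/s.
The smaller k wins: the uniform solid ball, at ≈ 6.20 m/s.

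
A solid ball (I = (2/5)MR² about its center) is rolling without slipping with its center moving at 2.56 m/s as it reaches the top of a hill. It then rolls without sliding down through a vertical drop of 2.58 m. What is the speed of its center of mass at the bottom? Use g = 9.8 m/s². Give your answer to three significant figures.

v ≈ 6.53 m/s

The moment of inertia is (2/5)MR², giving k ≡ I/(MR²) = 0.4.
Since it rolls without slipping, ω = v/R and KE = ½Mv² + ½Iω² = ½(1+k)Mv² = (7/10)Mv².
Energy conservation: (7/10)Mv₀² + Mgh = (7/10)Mv², so v² = v₀² + 2gh/(1+k).
v = √(2.56² + 2×9.8×2.58/1.4) = √42.67 ≈ 6.53 m/s.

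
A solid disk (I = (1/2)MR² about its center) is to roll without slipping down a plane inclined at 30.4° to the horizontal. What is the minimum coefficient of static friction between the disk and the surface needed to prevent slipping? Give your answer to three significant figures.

With I = (1/2)MR², the ratio k = I/(MR²) is 0.5.
Newton's second law down the slope: Mg sinθ − f = Ma. The torque equation fR = Iα (with α = a/R) gives f = kMa.
These give a = g sinθ/(1+k) and the required friction f = kMg sinθ/(1+k).
With N = Mg cosθ, the no-slip condition f ≤ μN gives μ_min = f/N = k tanθ/(1+k).
μ_min = 0.5 × tan30.4° / 1.5 ≈ 0.196.

μ_min ≈ 0.196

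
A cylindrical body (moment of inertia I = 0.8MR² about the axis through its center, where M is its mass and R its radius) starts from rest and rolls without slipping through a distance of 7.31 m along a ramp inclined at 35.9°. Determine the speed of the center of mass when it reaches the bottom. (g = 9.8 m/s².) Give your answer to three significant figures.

Here I = 0.8MR², so the shape factor k = I/(MR²) = 0.8.
The rolling condition ω = v/R makes the rotational term ½I(v/R)² = ½kMv², so KE_total = ½(1+k)Mv² = (9/10)Mv².
The vertical drop is h = L sinθ = 7.31 × sin35.9° = 4.286 m.
Setting Mgh = (9/10)Mv² gives v = √(2gh/(1+k)) = √(2·9.8·4.286/1.8) ≈ 6.83 m/s.

v ≈ 6.83 m/s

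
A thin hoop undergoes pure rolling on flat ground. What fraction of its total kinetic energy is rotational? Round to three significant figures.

The moment of inertia is MR², giving k ≡ I/(MR²) = 1.
With ω = v/R, KE_trans = ½Mv² and KE_rot = ½Iω² = ½kMv², so KE_total = ½(1+k)Mv².
The rotational fraction is therefore k/(1+k) = 1/2 ≈ 0.500.

fraction ≈ 0.500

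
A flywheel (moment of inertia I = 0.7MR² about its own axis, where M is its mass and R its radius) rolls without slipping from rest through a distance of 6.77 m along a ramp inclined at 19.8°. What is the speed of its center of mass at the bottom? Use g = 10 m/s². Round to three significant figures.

v ≈ 5.19 m/s

Here I = 0.7MR², so the shape factor k = I/(MR²) = 0.7.
Rolling without slipping gives ω = v/R, so the total kinetic energy is ½Mv² + ½Iω² = ½(1+k)Mv² = (17/20)Mv².
The vertical drop is h = L sinθ = 6.77 × sin19.8° = 2.293 m.
Energy conservation: Mgh = (17/20)Mv², so v = √(2gh/(1+k)) = √(2 × 10 × 2.293 / 1.7) ≈ 5.19 m/s.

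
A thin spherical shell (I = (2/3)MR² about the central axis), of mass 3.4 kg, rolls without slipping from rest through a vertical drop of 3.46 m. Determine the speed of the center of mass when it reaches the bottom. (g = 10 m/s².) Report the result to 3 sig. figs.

For this body I = (2/3)MR², i.e. k = I/(MR²) = 2/3.
Pure rolling means v = ωR; then KE = ½Mv² + ½I(v/R)² = ½(1+k)Mv² = (5/6)Mv².
Energy conservation: Mgh = (5/6)Mv², so v = √(2gh/(1+k)) = √(2 × 10 × 3.46 / 1.667) ≈ 6.44 m/s.

v ≈ 6.44 m/s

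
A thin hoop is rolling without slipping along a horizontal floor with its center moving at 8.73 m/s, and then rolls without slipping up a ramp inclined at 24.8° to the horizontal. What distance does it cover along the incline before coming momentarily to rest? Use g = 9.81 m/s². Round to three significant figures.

d ≈ 18.5 m

The moment of inertia is MR², giving k ≡ I/(MR²) = 1.
Since it rolls without slipping, ω = v/R and KE = ½Mv² + ½Iω² = ½(1+k)Mv² = Mv².
Setting this equal to Mgh gives the vertical rise h = (1+k)v₀²/(2g) = 2×8.73²/(2×9.81) = 7.769 m.
Along the incline, d = h/sinθ = 7.769/sin24.8° ≈ 18.5 m.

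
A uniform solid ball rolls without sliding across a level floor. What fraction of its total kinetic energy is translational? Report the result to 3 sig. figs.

For this body I = (2/5)MR², i.e. k = I/(MR²) = 0.4.
Since ω = v/R, the translational part is ½Mv² and the rotational part is ½I(v/R)² = ½kMv²; the total is ½(1+k)Mv².
The translational fraction is therefore 1/(1+k) = 1/1.4 ≈ 0.714.

fraction ≈ 0.714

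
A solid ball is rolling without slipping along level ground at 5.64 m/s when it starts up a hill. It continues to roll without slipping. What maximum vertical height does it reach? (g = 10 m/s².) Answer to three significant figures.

h ≈ 2.23 m

With I = (2/5)MR², the ratio k = I/(MR²) is 0.4.
Rolling without slipping gives ω = v/R, so the total kinetic energy is ½Mv² + ½Iω² = ½(1+k)Mv² = (7/10)Mv².
At the top the kinetic energy is zero, so (7/10)Mv₀² = Mgh.
Thus h = (1+k)v₀²/(2g) = 1.4 × 5.64² / (2 × 10) ≈ 2.23 m.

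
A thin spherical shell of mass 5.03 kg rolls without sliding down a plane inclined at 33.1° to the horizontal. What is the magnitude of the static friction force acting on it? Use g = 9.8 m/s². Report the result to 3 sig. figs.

f ≈ 10.8 N

Here I = (2/3)MR², so the shape factor k = I/(MR²) = 2/3.
Translational: Mg sinθ − f = Ma. Rotational about the CM: fR = Iα = kMRa, so f = kMa.
Combining, a = g sinθ/(1+k) and f = kMa = kMg sinθ/(1+k).
f = (2/3) × 5.03 × 9.8 × sin33.1° / 1.667 ≈ 10.8 N.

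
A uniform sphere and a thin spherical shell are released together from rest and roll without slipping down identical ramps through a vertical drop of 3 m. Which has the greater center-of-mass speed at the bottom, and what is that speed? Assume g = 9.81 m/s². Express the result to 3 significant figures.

For rolling without slipping, Mgh = ½(1+k)Mv² where k = I/(MR²), so v = √(2gh/(1+k)).
Uniform sphere: k = 0.4, giving v = √(2×9.81×3/1.4) = 6.484 m/s.
Thin spherical shell: k = 2/3, giving v = √(2×9.81×3/1.667) = 5.943 m/s.
The smaller k wins: the uniform sphere, at ≈ 6.48 m/s.

the uniform sphere, at v ≈ 6.48 m/s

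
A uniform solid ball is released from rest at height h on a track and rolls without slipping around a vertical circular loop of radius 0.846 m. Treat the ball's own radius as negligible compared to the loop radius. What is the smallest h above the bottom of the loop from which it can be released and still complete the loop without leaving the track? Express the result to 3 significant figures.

For this body I = (2/5)MR², i.e. k = I/(MR²) = 0.4.
At the top, contact is just lost when gravity alone supplies the centripetal force: Mg = Mv_top²/r, i.e. v_top² = gr.
With ω = v/R, the kinetic energy at speed v is ½(1+k)Mv² = (7/10)Mv².
Energy conservation from release (height h) to the top (height 2r): Mgh = Mg(2r) + (7/10)M·gr.
Thus h_min = 2r + (1+k)r/2 = r(2 + 1.4/2) = 0.846 × 2.7 ≈ 2.28 m.

h_min ≈ 2.28 m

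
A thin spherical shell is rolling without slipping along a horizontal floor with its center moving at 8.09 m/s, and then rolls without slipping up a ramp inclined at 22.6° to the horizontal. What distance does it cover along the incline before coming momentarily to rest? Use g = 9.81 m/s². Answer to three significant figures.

d ≈ 14.5 m

The moment of inertia is (2/3)MR², giving k ≡ I/(MR²) = 2/3.
Pure rolling means v = ωR; then KE = ½Mv² + ½I(v/R)² = ½(1+k)Mv² = (5/6)Mv².
Setting this equal to Mgh gives the vertical rise h = (1+k)v₀²/(2g) = 1.667×8.09²/(2×9.81) = 5.56 m.
Along the incline, d = h/sinθ = 5.56/sin22.6° ≈ 14.5 m.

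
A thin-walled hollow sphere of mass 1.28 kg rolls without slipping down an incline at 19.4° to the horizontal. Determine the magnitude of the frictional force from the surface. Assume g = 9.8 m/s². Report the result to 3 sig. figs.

f ≈ 1.67 N

For this body I = (2/3)MR², i.e. k = I/(MR²) = 2/3.
Translational: Mg sinθ − f = Ma. Rotational about the CM: fR = Iα = kMRa, so f = kMa.
Combining, a = g sinθ/(1+k) and f = kMa = kMg sinθ/(1+k).
f = (2/3) × 1.28 × 9.8 × sin19.4° / 1.667 ≈ 1.67 N.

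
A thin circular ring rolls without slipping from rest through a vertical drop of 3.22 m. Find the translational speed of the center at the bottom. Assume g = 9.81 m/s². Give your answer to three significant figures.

The moment of inertia is MR², giving k ≡ I/(MR²) = 1.
The rolling condition ω = v/R makes the rotational term ½I(v/R)² = ½kMv², so KE_total = ½(1+k)Mv² = Mv².
Setting Mgh = Mv² gives v = √(2gh/(1+k)) = √(2·9.81·3.22/2) ≈ 5.62 m/s.

v ≈ 5.62 m/s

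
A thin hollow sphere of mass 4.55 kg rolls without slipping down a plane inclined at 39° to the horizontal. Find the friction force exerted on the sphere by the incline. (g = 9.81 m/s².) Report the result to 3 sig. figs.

Here I = (2/3)MR², so the shape factor k = I/(MR²) = 2/3.
Along the incline Mg sinθ − f = Ma, and torque about the center fR = Iα = kMR²(a/R) gives f = kMa.
Combining, a = g sinθ/(1+k) and f = kMa = kMg sinθ/(1+k).
f = (2/3) × 4.55 × 9.81 × sin39° / 1.667 ≈ 11.2 N.

f ≈ 11.2 N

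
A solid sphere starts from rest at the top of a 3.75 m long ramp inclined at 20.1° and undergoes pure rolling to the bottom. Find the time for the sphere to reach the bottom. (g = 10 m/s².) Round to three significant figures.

t ≈ 1.75 s

The moment of inertia is (2/5)MR², giving k ≡ I/(MR²) = 0.4.
Translational: Mg sinθ − f = Ma. Rotational about the CM: fR = Iα = kMRa, so f = kMa.
Hence a = g sinθ/(1+k) = 10×sin20.1°/1.4 = 2.455 m/s².
With constant a from rest, t = √(2L/a) = √(2·3.75/2.455) ≈ 1.75 s.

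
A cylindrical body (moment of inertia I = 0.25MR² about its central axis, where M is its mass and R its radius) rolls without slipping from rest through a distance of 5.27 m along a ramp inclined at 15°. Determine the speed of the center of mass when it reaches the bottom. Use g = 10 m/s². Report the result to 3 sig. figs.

v ≈ 4.67 m/s

With I = 0.25MR², the ratio k = I/(MR²) is 0.25.
Since it rolls without slipping, ω = v/R and KE = ½Mv² + ½Iω² = ½(1+k)Mv² = (5/8)Mv².
The vertical drop is h = L sinθ = 5.27 × sin15° = 1.364 m.
Setting Mgh = (5/8)Mv² gives v = √(2gh/(1+k)) = √(2·10·1.364/1.25) ≈ 4.67 m/s.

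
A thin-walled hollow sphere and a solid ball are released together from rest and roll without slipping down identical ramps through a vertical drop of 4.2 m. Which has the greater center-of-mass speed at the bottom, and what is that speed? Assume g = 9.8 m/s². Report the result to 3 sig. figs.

For rolling without slipping, Mgh = ½(1+k)Mv² where k = I/(MR²), so v = √(2gh/(1+k)).
Thin-walled hollow sphere: k = 2/3, giving v = √(2×9.8×4.2/1.667) = 7.028 m/s.
Solid ball: k = 0.4, giving v = √(2×9.8×4.2/1.4) = 7.668 m/s.
The smaller k wins: the solid ball, at ≈ 7.67 m/s.

the solid ball, at v ≈ 7.67 m/s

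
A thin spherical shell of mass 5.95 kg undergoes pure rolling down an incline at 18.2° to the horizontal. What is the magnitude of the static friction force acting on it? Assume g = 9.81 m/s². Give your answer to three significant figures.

With I = (2/3)MR², the ratio k = I/(MR²) is 2/3.
Translational: Mg sinθ − f = Ma. Rotational about the CM: fR = Iα = kMRa, so f = kMa.
Combining, a = g sinθ/(1+k) and f = kMa = kMg sinθ/(1+k).
f = (2/3) × 5.95 × 9.81 × sin18.2° / 1.667 ≈ 7.29 N.

f ≈ 7.29 N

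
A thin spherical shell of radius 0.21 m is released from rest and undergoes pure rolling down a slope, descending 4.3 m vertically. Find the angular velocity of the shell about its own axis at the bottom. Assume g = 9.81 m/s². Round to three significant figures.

ω ≈ 33.9 rad/s

With I = (2/3)MR², the ratio k = I/(MR²) is 2/3.
Pure rolling means v = ωR; then KE = ½Mv² + ½I(v/R)² = ½(1+k)Mv² = (5/6)Mv².
Energy conservation Mgh = ½(1+k)Mv² gives v = √(2gh/(1+k)) = √(2 × 9.81 × 4.3 / 1.667) = 7.115 m/s.
The angular speed follows from ω = v/R = 7.115/0.21 ≈ 33.9 rad/s.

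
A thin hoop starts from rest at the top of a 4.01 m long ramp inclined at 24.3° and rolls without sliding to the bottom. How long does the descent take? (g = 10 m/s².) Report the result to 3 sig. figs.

The moment of inertia is MR², giving k ≡ I/(MR²) = 1.
Translational: Mg sinθ − f = Ma. Rotational about the CM: fR = Iα = kMRa, so f = kMa.
Hence a = g sinθ/(1+k) = 10×sin24.3°/2 = 2.058 m/s².
Starting from rest, L = ½at², so t = √(2L/a) = √(2×4.01/2.058) ≈ 1.97 s.

t ≈ 1.97 s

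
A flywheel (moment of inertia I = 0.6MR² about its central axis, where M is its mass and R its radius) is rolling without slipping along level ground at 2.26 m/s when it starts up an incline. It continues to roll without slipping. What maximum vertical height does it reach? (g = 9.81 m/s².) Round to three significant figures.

h ≈ 0.417 m

For this body I = 0.6MR², i.e. k = I/(MR²) = 0.6.
Since it rolls without slipping, ω = v/R and KE = ½Mv² + ½Iω² = ½(1+k)Mv² = (4/5)Mv².
All of this converts to potential energy at the highest point: (4/5)Mv₀² = Mgh.
Thus h = (1+k)v₀²/(2g) = 1.6 × 2.26² / (2 × 9.81) ≈ 0.417 m.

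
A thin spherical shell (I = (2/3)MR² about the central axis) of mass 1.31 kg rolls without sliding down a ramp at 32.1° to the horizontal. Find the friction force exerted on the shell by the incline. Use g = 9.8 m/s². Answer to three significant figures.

For this body I = (2/3)MR², i.e. k = I/(MR²) = 2/3.
Along the incline Mg sinθ − f = Ma, and torque about the center fR = Iα = kMR²(a/R) gives f = kMa.
Combining, a = g sinθ/(1+k) and f = kMa = kMg sinθ/(1+k).
f = (2/3) × 1.31 × 9.8 × sin32.1° / 1.667 ≈ 2.73 N.

f ≈ 2.73 N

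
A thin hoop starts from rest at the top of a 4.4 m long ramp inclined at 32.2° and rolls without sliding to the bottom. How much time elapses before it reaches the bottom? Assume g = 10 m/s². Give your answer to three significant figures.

t ≈ 1.82 s

The moment of inertia is MR², giving k ≡ I/(MR²) = 1.
Along the incline Mg sinθ − f = Ma, and torque about the center fR = Iα = kMR²(a/R) gives f = kMa.
Hence a = g sinθ/(1+k) = 10×sin32.2°/2 = 2.664 m/s².
With constant a from rest, t = √(2L/a) = √(2·4.4/2.664) ≈ 1.82 s.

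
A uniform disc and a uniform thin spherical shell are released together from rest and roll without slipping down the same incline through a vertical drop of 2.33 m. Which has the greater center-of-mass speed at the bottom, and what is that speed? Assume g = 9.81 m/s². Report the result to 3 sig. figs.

For rolling without slipping, Mgh = ½(1+k)Mv² where k = I/(MR²), so v = √(2gh/(1+k)).
Uniform disc: k = 0.5, giving v = √(2×9.81×2.33/1.5) = 5.521 m/s.
Uniform thin spherical shell: k = 2/3, giving v = √(2×9.81×2.33/1.667) = 5.237 m/s.
The smaller k wins: the uniform disc, at ≈ 5.52 m/s.

the uniform disc, at v ≈ 5.52 m/s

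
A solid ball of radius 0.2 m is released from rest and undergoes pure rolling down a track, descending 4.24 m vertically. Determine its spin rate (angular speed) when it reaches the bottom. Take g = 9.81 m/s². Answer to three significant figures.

Here I = (2/5)MR², so the shape factor k = I/(MR²) = 0.4.
The rolling condition ω = v/R makes the rotational term ½I(v/R)² = ½kMv², so KE_total = ½(1+k)Mv² = (7/10)Mv².
Energy conservation Mgh = ½(1+k)Mv² gives v = √(2gh/(1+k)) = √(2 × 9.81 × 4.24 / 1.4) = 7.708 m/s.
The angular speed follows from ω = v/R = 7.708/0.2 ≈ 38.5 rad/s.

ω ≈ 38.5 rad/s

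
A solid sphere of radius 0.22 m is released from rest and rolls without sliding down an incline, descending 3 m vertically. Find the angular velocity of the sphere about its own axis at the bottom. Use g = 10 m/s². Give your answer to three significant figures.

For this body I = (2/5)MR², i.e. k = I/(MR²) = 0.4.
The rolling condition ω = v/R makes the rotational term ½I(v/R)² = ½kMv², so KE_total = ½(1+k)Mv² = (7/10)Mv².
Energy conservation Mgh = ½(1+k)Mv² gives v = √(2gh/(1+k)) = √(2 × 10 × 3 / 1.4) = 6.547 m/s.
Then ω = v/R = 6.547 / 0.22 ≈ 29.8 rad/s.

ω ≈ 29.8 rad/s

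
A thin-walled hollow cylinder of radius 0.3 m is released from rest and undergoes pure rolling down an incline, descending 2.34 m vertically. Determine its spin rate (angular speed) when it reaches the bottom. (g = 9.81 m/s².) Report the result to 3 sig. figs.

ω ≈ 16.0 rad/s

The moment of inertia is MR², giving k ≡ I/(MR²) = 1.
Rolling without slipping gives ω = v/R, so the total kinetic energy is ½Mv² + ½Iω² = ½(1+k)Mv² = Mv².
Energy conservation Mgh = ½(1+k)Mv² gives v = √(2gh/(1+k)) = √(2 × 9.81 × 2.34 / 2) = 4.791 m/s.
Then ω = v/R = 4.791 / 0.3 ≈ 16.0 rad/s.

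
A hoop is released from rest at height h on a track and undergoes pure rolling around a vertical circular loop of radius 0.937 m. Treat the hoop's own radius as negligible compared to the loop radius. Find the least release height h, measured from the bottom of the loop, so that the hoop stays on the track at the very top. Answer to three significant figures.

h_min ≈ 2.81 m

For this body I = MR², i.e. k = I/(MR²) = 1.
At the top, contact is just lost when gravity alone supplies the centripetal force: Mg = Mv_top²/r, i.e. v_top² = gr.
With ω = v/R, the kinetic energy at speed v is ½(1+k)Mv² = Mv².
Energy conservation from release (height h) to the top (height 2r): Mgh = Mg(2r) + M·gr.
Thus h_min = 2r + (1+k)r/2 = r(2 + 2/2) = 0.937 × 3 ≈ 2.81 m.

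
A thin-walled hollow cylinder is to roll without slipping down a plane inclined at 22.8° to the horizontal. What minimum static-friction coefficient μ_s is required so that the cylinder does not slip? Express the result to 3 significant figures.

μ_min ≈ 0.210

Here I = MR², so the shape factor k = I/(MR²) = 1.
Translational: Mg sinθ − f = Ma. Rotational about the CM: fR = Iα = kMRa, so f = kMa.
These give a = g sinθ/(1+k) and the required friction f = kMg sinθ/(1+k).
With N = Mg cosθ, the no-slip condition f ≤ μN gives μ_min = f/N = k tanθ/(1+k).
μ_min = 1 × tan22.8° / 2 ≈ 0.210.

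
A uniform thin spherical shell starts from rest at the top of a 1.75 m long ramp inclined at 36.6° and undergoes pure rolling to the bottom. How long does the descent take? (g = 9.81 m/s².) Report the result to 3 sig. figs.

t ≈ 0.999 s

With I = (2/3)MR², the ratio k = I/(MR²) is 2/3.
Newton's second law down the slope: Mg sinθ − f = Ma. The torque equation fR = Iα (with α = a/R) gives f = kMa.
Hence a = g sinθ/(1+k) = 9.81×sin36.6°/1.667 = 3.509 m/s².
With constant a from rest, t = √(2L/a) = √(2·1.75/3.509) ≈ 0.999 s.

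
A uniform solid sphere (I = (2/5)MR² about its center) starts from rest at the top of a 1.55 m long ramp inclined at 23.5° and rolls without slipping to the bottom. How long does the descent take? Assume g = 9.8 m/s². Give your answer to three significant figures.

With I = (2/5)MR², the ratio k = I/(MR²) is 0.4.
Along the incline Mg sinθ − f = Ma, and torque about the center fR = Iα = kMR²(a/R) gives f = kMa.
Hence a = g sinθ/(1+k) = 9.8×sin23.5°/1.4 = 2.791 m/s².
Starting from rest, L = ½at², so t = √(2L/a) = √(2×1.55/2.791) ≈ 1.05 s.

t ≈ 1.05 s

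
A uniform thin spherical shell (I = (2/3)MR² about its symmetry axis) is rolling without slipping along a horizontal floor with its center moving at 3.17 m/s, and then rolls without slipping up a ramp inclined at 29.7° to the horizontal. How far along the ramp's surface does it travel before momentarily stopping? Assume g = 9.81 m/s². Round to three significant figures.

d ≈ 1.72 m

The moment of inertia is (2/3)MR², giving k ≡ I/(MR²) = 2/3.
Pure rolling means v = ωR; then KE = ½Mv² + ½I(v/R)² = ½(1+k)Mv² = (5/6)Mv².
Setting this equal to Mgh gives the vertical rise h = (1+k)v₀²/(2g) = 1.667×3.17²/(2×9.81) = 0.8536 m.
The distance along the slope is d = h/sinθ = 0.8536/sin29.7° ≈ 1.72 m.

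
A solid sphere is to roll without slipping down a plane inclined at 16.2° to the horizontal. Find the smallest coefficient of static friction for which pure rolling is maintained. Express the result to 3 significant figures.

μ_min ≈ 0.0830

For this body I = (2/5)MR², i.e. k = I/(MR²) = 0.4.
Along the incline Mg sinθ − f = Ma, and torque about the center fR = Iα = kMR²(a/R) gives f = kMa.
These give a = g sinθ/(1+k) and the required friction f = kMg sinθ/(1+k).
The normal force is N = Mg cosθ, so μ_min = f/N = k tanθ/(1+k).
μ_min = 0.4 × tan16.2° / 1.4 ≈ 0.0830.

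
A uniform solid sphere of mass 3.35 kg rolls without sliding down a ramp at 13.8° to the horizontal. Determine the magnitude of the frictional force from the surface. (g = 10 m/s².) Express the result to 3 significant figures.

f ≈ 2.28 N

For this body I = (2/5)MR², i.e. k = I/(MR²) = 0.4.
Along the incline Mg sinθ − f = Ma, and torque about the center fR = Iα = kMR²(a/R) gives f = kMa.
Combining, a = g sinθ/(1+k) and f = kMa = kMg sinθ/(1+k).
f = 0.4 × 3.35 × 10 × sin13.8° / 1.4 ≈ 2.28 N.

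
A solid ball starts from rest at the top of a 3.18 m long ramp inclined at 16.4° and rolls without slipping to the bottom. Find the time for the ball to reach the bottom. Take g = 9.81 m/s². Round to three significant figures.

With I = (2/5)MR², the ratio k = I/(MR²) is 0.4.
Newton's second law down the slope: Mg sinθ − f = Ma. The torque equation fR = Iα (with α = a/R) gives f = kMa.
Hence a = g sinθ/(1+k) = 9.81×sin16.4°/1.4 = 1.978 m/s².
Starting from rest, L = ½at², so t = √(2L/a) = √(2×3.18/1.978) ≈ 1.79 s.

t ≈ 1.79 s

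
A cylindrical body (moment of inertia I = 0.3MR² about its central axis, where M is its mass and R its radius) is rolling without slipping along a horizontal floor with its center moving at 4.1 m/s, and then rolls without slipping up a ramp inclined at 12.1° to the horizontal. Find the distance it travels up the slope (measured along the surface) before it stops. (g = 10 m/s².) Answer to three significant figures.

d ≈ 5.21 m

With I = 0.3MR², the ratio k = I/(MR²) is 0.3.
The rolling condition ω = v/R makes the rotational term ½I(v/R)² = ½kMv², so KE_total = ½(1+k)Mv² = (13/20)Mv².
Setting this equal to Mgh gives the vertical rise h = (1+k)v₀²/(2g) = 1.3×4.1²/(2×10) = 1.093 m.
Along the incline, d = h/sinθ = 1.093/sin12.1° ≈ 5.21 m.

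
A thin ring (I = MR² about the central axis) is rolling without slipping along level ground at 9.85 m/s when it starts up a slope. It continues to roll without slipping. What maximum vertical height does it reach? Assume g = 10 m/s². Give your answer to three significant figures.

The moment of inertia is MR², giving k ≡ I/(MR²) = 1.
The rolling condition ω = v/R makes the rotational term ½I(v/R)² = ½kMv², so KE_total = ½(1+k)Mv² = Mv².
All of this converts to potential energy at the highest point: Mv₀² = Mgh.
Thus h = (1+k)v₀²/(2g) = 2 × 9.85² / (2 × 10) ≈ 9.70 m.

h ≈ 9.70 m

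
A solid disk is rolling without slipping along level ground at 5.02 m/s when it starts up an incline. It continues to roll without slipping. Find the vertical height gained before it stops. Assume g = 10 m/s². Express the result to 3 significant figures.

With I = (1/2)MR², the ratio k = I/(MR²) is 0.5.
The rolling condition ω = v/R makes the rotational term ½I(v/R)² = ½kMv², so KE_total = ½(1+k)Mv² = (3/4)Mv².
All of this converts to potential energy at the highest point: (3/4)Mv₀² = Mgh.
Thus h = (1+k)v₀²/(2g) = 1.5 × 5.02² / (2 × 10) ≈ 1.89 m.

h ≈ 1.89 m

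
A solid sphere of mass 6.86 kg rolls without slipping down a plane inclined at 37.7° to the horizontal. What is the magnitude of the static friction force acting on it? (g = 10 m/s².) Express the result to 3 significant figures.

With I = (2/5)MR², the ratio k = I/(MR²) is 0.4.
Along the incline Mg sinθ − f = Ma, and torque about the center fR = Iα = kMR²(a/R) gives f = kMa.
Combining, a = g sinθ/(1+k) and f = kMa = kMg sinθ/(1+k).
f = 0.4 × 6.86 × 10 × sin37.7° / 1.4 ≈ 12.0 N.

f ≈ 12.0 N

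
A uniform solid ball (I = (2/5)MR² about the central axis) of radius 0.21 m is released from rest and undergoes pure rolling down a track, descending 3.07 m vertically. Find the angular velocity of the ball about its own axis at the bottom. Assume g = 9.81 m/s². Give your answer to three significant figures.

The moment of inertia is (2/5)MR², giving k ≡ I/(MR²) = 0.4.
Rolling without slipping gives ω = v/R, so the total kinetic energy is ½Mv² + ½Iω² = ½(1+k)Mv² = (7/10)Mv².
Energy conservation Mgh = ½(1+k)Mv² gives v = √(2gh/(1+k)) = √(2 × 9.81 × 3.07 / 1.4) = 6.559 m/s.
The angular speed follows from ω = v/R = 6.559/0.21 ≈ 31.2 rad/s.

ω ≈ 31.2 rad/s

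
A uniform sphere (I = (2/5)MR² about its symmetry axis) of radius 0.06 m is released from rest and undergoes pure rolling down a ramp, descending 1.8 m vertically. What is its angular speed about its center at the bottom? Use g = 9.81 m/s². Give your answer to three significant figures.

ω ≈ 83.7 rad/s

The moment of inertia is (2/5)MR², giving k ≡ I/(MR²) = 0.4.
Pure rolling means v = ωR; then KE = ½Mv² + ½I(v/R)² = ½(1+k)Mv² = (7/10)Mv².
Energy conservation Mgh = ½(1+k)Mv² gives v = √(2gh/(1+k)) = √(2 × 9.81 × 1.8 / 1.4) = 5.023 m/s.
The angular speed follows from ω = v/R = 5.023/0.06 ≈ 83.7 rad/s.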